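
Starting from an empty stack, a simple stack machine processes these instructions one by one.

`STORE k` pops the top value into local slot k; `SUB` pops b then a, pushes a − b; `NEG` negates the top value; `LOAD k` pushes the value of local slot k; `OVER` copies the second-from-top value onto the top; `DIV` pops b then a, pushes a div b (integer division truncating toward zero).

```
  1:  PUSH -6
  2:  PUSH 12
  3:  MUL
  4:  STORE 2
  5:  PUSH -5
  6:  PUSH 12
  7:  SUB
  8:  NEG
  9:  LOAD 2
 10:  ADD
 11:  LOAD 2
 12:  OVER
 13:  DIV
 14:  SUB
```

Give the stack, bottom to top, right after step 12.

[-55, -72, -55]

PUSH -6 : [-6]
PUSH 12 : [-6, 12]
MUL     : [-72]
STORE 2 : []
PUSH -5 : [-5]
PUSH 12 : [-5, 12]
SUB     : [-17]
NEG     : [17]
LOAD 2  : [17, -72]
ADD     : [-55]
LOAD 2  : [-55, -72]
OVER    : [-55, -72, -55]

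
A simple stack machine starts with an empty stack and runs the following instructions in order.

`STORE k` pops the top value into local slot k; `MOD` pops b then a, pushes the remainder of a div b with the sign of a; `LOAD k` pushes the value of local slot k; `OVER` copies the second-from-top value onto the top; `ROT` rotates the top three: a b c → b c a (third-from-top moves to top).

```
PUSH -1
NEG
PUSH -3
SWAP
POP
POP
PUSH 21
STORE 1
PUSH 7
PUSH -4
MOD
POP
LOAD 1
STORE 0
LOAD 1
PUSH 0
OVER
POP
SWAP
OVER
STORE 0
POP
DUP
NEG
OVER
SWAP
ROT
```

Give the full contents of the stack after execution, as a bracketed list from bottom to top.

[0, 0, 0]

PUSH -1  [-1]
NEG      [1]
PUSH -3  [1, -3]
SWAP     [-3, 1]
POP      [-3]
POP      []
PUSH 21  [21]
STORE 1  []
PUSH 7   [7]
PUSH -4  [7, -4]
MOD      [3]
POP      []
LOAD 1   [21]
STORE 0  []
LOAD 1   [21]
PUSH 0   [21, 0]
OVER     [21, 0, 21]
POP      [21, 0]
SWAP     [0, 21]
OVER     [0, 21, 0]
STORE 0  [0, 21]
POP      [0]
DUP      [0, 0]
NEG      [0, 0]
OVER     [0, 0, 0]
SWAP     [0, 0, 0]
ROT      [0, 0, 0]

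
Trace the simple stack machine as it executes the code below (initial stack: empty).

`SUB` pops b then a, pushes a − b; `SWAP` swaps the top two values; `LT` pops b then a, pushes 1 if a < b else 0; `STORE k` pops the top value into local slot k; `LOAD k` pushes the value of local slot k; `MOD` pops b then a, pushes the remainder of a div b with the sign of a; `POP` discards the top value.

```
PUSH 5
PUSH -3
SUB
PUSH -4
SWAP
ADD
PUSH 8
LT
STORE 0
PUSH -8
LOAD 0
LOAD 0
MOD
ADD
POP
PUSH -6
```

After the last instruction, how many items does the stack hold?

1

PUSH 5   5
PUSH -3  5 -3
SUB      8
PUSH -4  8 -4
SWAP     -4 8
ADD      4
PUSH 8   4 8
LT       1
STORE 0  (empty)
PUSH -8  -8
LOAD 0   -8 1
LOAD 0   -8 1 1
MOD      -8 0
ADD      -8
POP      (empty)
PUSH -6  -6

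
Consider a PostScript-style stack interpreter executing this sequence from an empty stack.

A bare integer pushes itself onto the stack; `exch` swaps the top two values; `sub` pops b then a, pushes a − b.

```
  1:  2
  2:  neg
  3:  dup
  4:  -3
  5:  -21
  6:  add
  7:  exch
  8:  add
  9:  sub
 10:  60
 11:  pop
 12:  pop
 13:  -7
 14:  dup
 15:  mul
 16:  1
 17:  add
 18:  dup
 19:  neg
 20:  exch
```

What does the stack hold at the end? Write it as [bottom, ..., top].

[-50, 50]

2    : [2]
neg  : [-2]
dup  : [-2, -2]
-3   : [-2, -2, -3]
-21  : [-2, -2, -3, -21]
add  : [-2, -2, -24]
exch : [-2, -24, -2]
add  : [-2, -26]
sub  : [24]
60   : [24, 60]
pop  : [24]
pop  : []
-7   : [-7]
dup  : [-7, -7]
mul  : [49]
1    : [49, 1]
add  : [50]
dup  : [50, 50]
neg  : [50, -50]
exch : [-50, 50]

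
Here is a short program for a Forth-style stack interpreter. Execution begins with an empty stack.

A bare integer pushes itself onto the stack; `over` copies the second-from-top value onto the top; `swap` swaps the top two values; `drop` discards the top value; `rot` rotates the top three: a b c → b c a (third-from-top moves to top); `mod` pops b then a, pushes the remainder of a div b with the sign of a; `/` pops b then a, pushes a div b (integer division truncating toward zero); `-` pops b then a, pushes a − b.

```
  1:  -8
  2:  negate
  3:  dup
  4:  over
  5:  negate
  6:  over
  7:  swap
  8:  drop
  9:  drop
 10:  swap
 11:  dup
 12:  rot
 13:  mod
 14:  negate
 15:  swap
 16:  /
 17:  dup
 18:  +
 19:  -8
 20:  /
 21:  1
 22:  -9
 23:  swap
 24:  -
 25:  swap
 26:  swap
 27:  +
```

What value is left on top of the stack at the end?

-8     -> -8
negate -> 8
dup    -> 8 8
over   -> 8 8 8
negate -> 8 8 -8
over   -> 8 8 -8 8
swap   -> 8 8 8 -8
drop   -> 8 8 8
drop   -> 8 8
swap   -> 8 8
dup    -> 8 8 8
rot    -> 8 8 8
mod    -> 8 0
negate -> 8 0
swap   -> 0 8
/      -> 0
dup    -> 0 0
+      -> 0
-8     -> 0 -8
/      -> 0
1      -> 0 1
-9     -> 0 1 -9
swap   -> 0 -9 1
-      -> 0 -10
swap   -> -10 0
swap   -> 0 -10
+      -> -10

-10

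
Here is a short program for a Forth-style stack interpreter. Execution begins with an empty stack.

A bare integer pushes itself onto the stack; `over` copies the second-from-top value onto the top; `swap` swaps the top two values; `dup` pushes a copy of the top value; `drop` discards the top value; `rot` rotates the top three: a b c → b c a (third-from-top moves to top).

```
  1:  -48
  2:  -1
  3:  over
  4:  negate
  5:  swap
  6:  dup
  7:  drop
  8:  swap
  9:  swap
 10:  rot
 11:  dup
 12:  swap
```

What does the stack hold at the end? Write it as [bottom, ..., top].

[48, -1, -48, -48]

-48    -> -48
-1     -> -48 -1
over   -> -48 -1 -48
negate -> -48 -1 48
swap   -> -48 48 -1
dup    -> -48 48 -1 -1
drop   -> -48 48 -1
swap   -> -48 -1 48
swap   -> -48 48 -1
rot    -> 48 -1 -48
dup    -> 48 -1 -48 -48
swap   -> 48 -1 -48 -48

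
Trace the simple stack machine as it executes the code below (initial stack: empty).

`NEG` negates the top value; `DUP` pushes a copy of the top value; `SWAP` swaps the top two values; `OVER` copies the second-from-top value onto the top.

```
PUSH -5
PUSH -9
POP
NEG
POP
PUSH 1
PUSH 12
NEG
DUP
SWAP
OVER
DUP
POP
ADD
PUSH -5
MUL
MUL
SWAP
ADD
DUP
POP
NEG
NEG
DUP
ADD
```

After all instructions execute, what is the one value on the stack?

PUSH -5 -> [-5]
PUSH -9 -> [-5, -9]
POP     -> [-5]
NEG     -> [5]
POP     -> []
PUSH 1  -> [1]
PUSH 12 -> [1, 12]
NEG     -> [1, -12]
DUP     -> [1, -12, -12]
SWAP    -> [1, -12, -12]
OVER    -> [1, -12, -12, -12]
DUP     -> [1, -12, -12, -12, -12]
POP     -> [1, -12, -12, -12]
ADD     -> [1, -12, -24]
PUSH -5 -> [1, -12, -24, -5]
MUL     -> [1, -12, 120]
MUL     -> [1, -1440]
SWAP    -> [-1440, 1]
ADD     -> [-1439]
DUP     -> [-1439, -1439]
POP     -> [-1439]
NEG     -> [1439]
NEG     -> [-1439]
DUP     -> [-1439, -1439]
ADD     -> [-2878]

-2878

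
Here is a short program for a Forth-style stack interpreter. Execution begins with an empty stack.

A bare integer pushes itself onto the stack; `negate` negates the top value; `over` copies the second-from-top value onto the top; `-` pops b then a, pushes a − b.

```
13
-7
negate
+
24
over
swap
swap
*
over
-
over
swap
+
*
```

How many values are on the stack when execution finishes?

13     : [13]
-7     : [13, -7]
negate : [13, 7]
+      : [20]
24     : [20, 24]
over   : [20, 24, 20]
swap   : [20, 20, 24]
swap   : [20, 24, 20]
*      : [20, 480]
over   : [20, 480, 20]
-      : [20, 460]
over   : [20, 460, 20]
swap   : [20, 20, 460]
+      : [20, 480]
*      : [9600]

1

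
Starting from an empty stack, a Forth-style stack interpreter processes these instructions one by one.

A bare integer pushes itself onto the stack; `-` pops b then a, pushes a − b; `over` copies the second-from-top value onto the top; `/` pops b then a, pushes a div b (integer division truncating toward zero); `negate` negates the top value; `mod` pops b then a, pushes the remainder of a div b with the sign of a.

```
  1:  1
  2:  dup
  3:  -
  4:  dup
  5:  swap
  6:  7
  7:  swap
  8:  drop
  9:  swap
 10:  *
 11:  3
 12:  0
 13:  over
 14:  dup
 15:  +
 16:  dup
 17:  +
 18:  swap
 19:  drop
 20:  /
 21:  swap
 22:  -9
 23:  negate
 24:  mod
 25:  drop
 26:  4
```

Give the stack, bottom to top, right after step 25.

1       1
dup     1 1
-       0
dup     0 0
swap    0 0
7       0 0 7
swap    0 7 0
drop    0 7
swap    7 0
*       0
3       0 3
0       0 3 0
over    0 3 0 3
dup     0 3 0 3 3
+       0 3 0 6
dup     0 3 0 6 6
+       0 3 0 12
swap    0 3 12 0
drop    0 3 12
/       0 0
swap    0 0
-9      0 0 -9
negate  0 0 9
mod     0 0
drop    0

[0]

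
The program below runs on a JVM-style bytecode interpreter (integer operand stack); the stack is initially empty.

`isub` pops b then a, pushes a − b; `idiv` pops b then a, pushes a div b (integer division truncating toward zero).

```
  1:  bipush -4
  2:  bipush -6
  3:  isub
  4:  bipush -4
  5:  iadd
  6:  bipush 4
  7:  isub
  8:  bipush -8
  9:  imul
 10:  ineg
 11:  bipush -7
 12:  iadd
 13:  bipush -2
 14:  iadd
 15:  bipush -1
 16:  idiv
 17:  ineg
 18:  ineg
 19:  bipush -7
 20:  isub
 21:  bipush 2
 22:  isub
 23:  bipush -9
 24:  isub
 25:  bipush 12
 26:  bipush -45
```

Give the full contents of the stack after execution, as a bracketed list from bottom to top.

[71, 12, -45]

bipush -4  -> [-4]
bipush -6  -> [-4, -6]
isub       -> [2]
bipush -4  -> [2, -4]
iadd       -> [-2]
bipush 4   -> [-2, 4]
isub       -> [-6]
bipush -8  -> [-6, -8]
imul       -> [48]
ineg       -> [-48]
bipush -7  -> [-48, -7]
iadd       -> [-55]
bipush -2  -> [-55, -2]
iadd       -> [-57]
bipush -1  -> [-57, -1]
idiv       -> [57]
ineg       -> [-57]
ineg       -> [57]
bipush -7  -> [57, -7]
isub       -> [64]
bipush 2   -> [64, 2]
isub       -> [62]
bipush -9  -> [62, -9]
isub       -> [71]
bipush 12  -> [71, 12]
bipush -45 -> [71, 12, -45]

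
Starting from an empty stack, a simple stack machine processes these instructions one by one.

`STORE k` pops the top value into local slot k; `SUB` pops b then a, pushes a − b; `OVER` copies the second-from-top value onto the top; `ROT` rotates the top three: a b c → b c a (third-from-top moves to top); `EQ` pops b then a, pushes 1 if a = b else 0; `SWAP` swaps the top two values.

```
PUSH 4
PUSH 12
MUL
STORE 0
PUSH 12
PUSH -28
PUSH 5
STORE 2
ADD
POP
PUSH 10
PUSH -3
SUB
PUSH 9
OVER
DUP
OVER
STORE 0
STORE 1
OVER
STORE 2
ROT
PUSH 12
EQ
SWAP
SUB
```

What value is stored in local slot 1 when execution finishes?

PUSH 4   -> 4
PUSH 12  -> 4 12
MUL      -> 48
STORE 0  -> (empty)
PUSH 12  -> 12
PUSH -28 -> 12 -28
PUSH 5   -> 12 -28 5
STORE 2  -> 12 -28
ADD      -> -16
POP      -> (empty)
PUSH 10  -> 10
PUSH -3  -> 10 -3
SUB      -> 13
PUSH 9   -> 13 9
OVER     -> 13 9 13
DUP      -> 13 9 13 13
OVER     -> 13 9 13 13 13
STORE 0  -> 13 9 13 13
STORE 1  -> 13 9 13
OVER     -> 13 9 13 9
STORE 2  -> 13 9 13
ROT      -> 9 13 13
PUSH 12  -> 9 13 13 12
EQ       -> 9 13 0
SWAP     -> 9 0 13
SUB      -> 9 -13

13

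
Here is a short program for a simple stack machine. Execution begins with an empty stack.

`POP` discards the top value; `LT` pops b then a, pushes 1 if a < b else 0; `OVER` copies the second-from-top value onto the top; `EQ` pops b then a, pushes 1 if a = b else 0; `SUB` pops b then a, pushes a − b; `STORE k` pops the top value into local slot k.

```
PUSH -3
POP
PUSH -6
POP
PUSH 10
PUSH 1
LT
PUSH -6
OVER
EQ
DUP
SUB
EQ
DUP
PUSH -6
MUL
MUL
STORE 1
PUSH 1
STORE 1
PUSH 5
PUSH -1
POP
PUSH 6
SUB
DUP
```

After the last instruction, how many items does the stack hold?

PUSH -3 → [-3]
POP     → []
PUSH -6 → [-6]
POP     → []
PUSH 10 → [10]
PUSH 1  → [10, 1]
LT      → [0]
PUSH -6 → [0, -6]
OVER    → [0, -6, 0]
EQ      → [0, 0]
DUP     → [0, 0, 0]
SUB     → [0, 0]
EQ      → [1]
DUP     → [1, 1]
PUSH -6 → [1, 1, -6]
MUL     → [1, -6]
MUL     → [-6]
STORE 1 → []
PUSH 1  → [1]
STORE 1 → []
PUSH 5  → [5]
PUSH -1 → [5, -1]
POP     → [5]
PUSH 6  → [5, 6]
SUB     → [-1]
DUP     → [-1, -1]

2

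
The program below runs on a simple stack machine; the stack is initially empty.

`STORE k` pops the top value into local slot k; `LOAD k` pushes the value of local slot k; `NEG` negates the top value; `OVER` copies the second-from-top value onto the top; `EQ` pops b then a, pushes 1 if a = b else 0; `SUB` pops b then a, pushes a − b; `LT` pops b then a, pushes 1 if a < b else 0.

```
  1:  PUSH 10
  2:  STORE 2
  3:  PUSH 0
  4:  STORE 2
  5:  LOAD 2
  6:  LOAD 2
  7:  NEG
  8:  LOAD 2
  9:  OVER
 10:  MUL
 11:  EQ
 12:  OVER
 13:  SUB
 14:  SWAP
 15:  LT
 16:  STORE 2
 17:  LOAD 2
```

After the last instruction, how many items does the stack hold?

1

PUSH 10  10
STORE 2  (empty)
PUSH 0   0
STORE 2  (empty)
LOAD 2   0
LOAD 2   0 0
NEG      0 0
LOAD 2   0 0 0
OVER     0 0 0 0
MUL      0 0 0
EQ       0 1
OVER     0 1 0
SUB      0 1
SWAP     1 0
LT       0
STORE 2  (empty)
LOAD 2   0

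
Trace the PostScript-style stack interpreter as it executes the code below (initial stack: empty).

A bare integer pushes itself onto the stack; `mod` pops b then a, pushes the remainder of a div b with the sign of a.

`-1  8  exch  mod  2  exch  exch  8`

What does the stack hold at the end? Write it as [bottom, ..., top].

-1    [-1]
8     [-1, 8]
exch  [8, -1]
mod   [0]
2     [0, 2]
exch  [2, 0]
exch  [0, 2]
8     [0, 2, 8]

[0, 2, 8]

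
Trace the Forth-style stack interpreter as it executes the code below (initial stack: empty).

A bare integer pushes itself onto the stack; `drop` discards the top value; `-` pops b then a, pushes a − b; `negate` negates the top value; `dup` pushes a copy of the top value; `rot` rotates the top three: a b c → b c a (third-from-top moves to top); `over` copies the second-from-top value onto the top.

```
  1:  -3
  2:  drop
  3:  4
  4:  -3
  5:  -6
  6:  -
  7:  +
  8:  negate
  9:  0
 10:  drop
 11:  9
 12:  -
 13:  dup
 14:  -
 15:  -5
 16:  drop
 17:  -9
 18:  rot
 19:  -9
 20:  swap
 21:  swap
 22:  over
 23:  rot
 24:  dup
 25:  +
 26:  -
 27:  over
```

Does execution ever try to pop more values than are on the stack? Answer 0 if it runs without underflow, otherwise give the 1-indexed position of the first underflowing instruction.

-3     : -3
drop   : (empty)
4      : 4
-3     : 4 -3
-6     : 4 -3 -6
-      : 4 3
+      : 7
negate : -7
0      : -7 0
drop   : -7
9      : -7 9
-      : -16
dup    : -16 -16
-      : 0
-5     : 0 -5
drop   : 0
-9     : 0 -9
rot  — needs 3 operands, stack has 2 → underflow

18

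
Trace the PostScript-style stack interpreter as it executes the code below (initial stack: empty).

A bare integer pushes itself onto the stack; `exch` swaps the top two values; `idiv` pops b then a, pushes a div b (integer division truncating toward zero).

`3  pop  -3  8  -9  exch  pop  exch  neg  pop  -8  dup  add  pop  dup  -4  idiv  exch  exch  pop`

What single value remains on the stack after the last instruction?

-9

3    → 3
pop  → (empty)
-3   → -3
8    → -3 8
-9   → -3 8 -9
exch → -3 -9 8
pop  → -3 -9
exch → -9 -3
neg  → -9 3
pop  → -9
-8   → -9 -8
dup  → -9 -8 -8
add  → -9 -16
pop  → -9
dup  → -9 -9
-4   → -9 -9 -4
idiv → -9 2
exch → 2 -9
exch → -9 2
pop  → -9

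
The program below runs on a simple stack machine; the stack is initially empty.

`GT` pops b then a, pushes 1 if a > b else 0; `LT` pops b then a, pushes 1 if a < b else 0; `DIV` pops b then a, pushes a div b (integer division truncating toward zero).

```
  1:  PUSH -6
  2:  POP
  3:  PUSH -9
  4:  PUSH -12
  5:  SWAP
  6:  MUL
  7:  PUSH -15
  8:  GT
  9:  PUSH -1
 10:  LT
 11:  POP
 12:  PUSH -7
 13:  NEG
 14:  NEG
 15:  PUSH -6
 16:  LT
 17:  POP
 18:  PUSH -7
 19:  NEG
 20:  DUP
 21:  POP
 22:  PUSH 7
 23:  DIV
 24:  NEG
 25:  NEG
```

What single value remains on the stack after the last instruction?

1

PUSH -6  → -6
POP      → (empty)
PUSH -9  → -9
PUSH -12 → -9 -12
SWAP     → -12 -9
MUL      → 108
PUSH -15 → 108 -15
GT       → 1
PUSH -1  → 1 -1
LT       → 0
POP      → (empty)
PUSH -7  → -7
NEG      → 7
NEG      → -7
PUSH -6  → -7 -6
LT       → 1
POP      → (empty)
PUSH -7  → -7
NEG      → 7
DUP      → 7 7
POP      → 7
PUSH 7   → 7 7
DIV      → 1
NEG      → -1
NEG      → 1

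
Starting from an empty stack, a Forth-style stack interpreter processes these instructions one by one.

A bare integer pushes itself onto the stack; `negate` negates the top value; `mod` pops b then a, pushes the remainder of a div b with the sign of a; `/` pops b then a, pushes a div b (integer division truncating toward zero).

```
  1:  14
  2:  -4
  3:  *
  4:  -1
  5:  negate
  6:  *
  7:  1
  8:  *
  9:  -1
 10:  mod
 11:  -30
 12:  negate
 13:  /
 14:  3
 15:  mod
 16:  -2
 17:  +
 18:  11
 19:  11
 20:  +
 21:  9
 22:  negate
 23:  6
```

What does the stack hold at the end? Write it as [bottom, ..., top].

14     -> [14]
-4     -> [14, -4]
*      -> [-56]
-1     -> [-56, -1]
negate -> [-56, 1]
*      -> [-56]
1      -> [-56, 1]
*      -> [-56]
-1     -> [-56, -1]
mod    -> [0]
-30    -> [0, -30]
negate -> [0, 30]
/      -> [0]
3      -> [0, 3]
mod    -> [0]
-2     -> [0, -2]
+      -> [-2]
11     -> [-2, 11]
11     -> [-2, 11, 11]
+      -> [-2, 22]
9      -> [-2, 22, 9]
negate -> [-2, 22, -9]
6      -> [-2, 22, -9, 6]

[-2, 22, -9, 6]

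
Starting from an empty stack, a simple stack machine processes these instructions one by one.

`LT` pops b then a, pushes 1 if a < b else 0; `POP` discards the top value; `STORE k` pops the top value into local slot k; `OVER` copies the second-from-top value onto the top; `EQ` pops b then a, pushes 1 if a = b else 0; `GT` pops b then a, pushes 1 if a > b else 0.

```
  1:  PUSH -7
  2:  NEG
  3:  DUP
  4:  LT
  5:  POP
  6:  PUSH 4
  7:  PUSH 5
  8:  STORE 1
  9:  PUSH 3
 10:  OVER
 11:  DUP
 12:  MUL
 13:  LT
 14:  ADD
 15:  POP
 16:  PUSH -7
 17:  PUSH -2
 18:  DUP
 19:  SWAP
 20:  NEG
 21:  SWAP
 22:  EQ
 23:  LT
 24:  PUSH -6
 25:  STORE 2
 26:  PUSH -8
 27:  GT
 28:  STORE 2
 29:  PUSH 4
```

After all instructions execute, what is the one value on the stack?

4

PUSH -7 : [-7]
NEG     : [7]
DUP     : [7, 7]
LT      : [0]
POP     : []
PUSH 4  : [4]
PUSH 5  : [4, 5]
STORE 1 : [4]
PUSH 3  : [4, 3]
OVER    : [4, 3, 4]
DUP     : [4, 3, 4, 4]
MUL     : [4, 3, 16]
LT      : [4, 1]
ADD     : [5]
POP     : []
PUSH -7 : [-7]
PUSH -2 : [-7, -2]
DUP     : [-7, -2, -2]
SWAP    : [-7, -2, -2]
NEG     : [-7, -2, 2]
SWAP    : [-7, 2, -2]
EQ      : [-7, 0]
LT      : [1]
PUSH -6 : [1, -6]
STORE 2 : [1]
PUSH -8 : [1, -8]
GT      : [1]
STORE 2 : []
PUSH 4  : [4]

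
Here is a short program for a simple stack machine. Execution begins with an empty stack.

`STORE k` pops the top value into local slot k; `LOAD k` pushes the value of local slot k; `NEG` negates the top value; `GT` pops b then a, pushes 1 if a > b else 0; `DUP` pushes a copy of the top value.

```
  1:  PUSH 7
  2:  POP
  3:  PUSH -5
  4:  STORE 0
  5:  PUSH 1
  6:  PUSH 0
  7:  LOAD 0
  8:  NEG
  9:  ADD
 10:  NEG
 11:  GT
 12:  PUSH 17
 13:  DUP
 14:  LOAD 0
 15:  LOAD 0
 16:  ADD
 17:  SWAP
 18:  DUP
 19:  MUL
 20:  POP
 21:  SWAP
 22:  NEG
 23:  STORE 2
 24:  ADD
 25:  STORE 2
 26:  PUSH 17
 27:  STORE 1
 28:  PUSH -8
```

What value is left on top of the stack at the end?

PUSH 7  -> 7
POP     -> (empty)
PUSH -5 -> -5
STORE 0 -> (empty)
PUSH 1  -> 1
PUSH 0  -> 1 0
LOAD 0  -> 1 0 -5
NEG     -> 1 0 5
ADD     -> 1 5
NEG     -> 1 -5
GT      -> 1
PUSH 17 -> 1 17
DUP     -> 1 17 17
LOAD 0  -> 1 17 17 -5
LOAD 0  -> 1 17 17 -5 -5
ADD     -> 1 17 17 -10
SWAP    -> 1 17 -10 17
DUP     -> 1 17 -10 17 17
MUL     -> 1 17 -10 289
POP     -> 1 17 -10
SWAP    -> 1 -10 17
NEG     -> 1 -10 -17
STORE 2 -> 1 -10
ADD     -> -9
STORE 2 -> (empty)
PUSH 17 -> 17
STORE 1 -> (empty)
PUSH -8 -> -8

-8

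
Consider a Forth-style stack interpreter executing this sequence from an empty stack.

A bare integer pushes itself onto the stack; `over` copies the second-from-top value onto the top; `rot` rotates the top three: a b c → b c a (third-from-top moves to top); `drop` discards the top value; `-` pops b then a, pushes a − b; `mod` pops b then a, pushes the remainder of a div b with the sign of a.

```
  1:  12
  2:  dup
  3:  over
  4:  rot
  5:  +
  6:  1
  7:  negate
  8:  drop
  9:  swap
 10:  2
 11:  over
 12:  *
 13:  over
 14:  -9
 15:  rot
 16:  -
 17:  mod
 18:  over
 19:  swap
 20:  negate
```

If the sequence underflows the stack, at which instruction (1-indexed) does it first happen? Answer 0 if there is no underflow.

12     -> [12]
dup    -> [12, 12]
over   -> [12, 12, 12]
rot    -> [12, 12, 12]
+      -> [12, 24]
1      -> [12, 24, 1]
negate -> [12, 24, -1]
drop   -> [12, 24]
swap   -> [24, 12]
2      -> [24, 12, 2]
over   -> [24, 12, 2, 12]
*      -> [24, 12, 24]
over   -> [24, 12, 24, 12]
-9     -> [24, 12, 24, 12, -9]
rot    -> [24, 12, 12, -9, 24]
-      -> [24, 12, 12, -33]
mod    -> [24, 12, 12]
over   -> [24, 12, 12, 12]
swap   -> [24, 12, 12, 12]
negate -> [24, 12, 12, -12]

0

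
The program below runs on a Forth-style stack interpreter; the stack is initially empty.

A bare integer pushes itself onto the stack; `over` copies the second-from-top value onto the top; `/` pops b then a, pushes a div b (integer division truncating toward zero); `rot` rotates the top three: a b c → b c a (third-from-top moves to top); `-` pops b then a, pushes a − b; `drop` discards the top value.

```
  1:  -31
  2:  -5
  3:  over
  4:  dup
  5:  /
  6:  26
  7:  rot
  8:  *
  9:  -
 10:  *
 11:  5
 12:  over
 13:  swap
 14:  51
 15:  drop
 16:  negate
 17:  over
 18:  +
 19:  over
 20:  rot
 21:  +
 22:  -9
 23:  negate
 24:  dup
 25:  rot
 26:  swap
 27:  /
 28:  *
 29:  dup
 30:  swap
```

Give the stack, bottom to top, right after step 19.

[-4061, -4061, -4066, -4061]

-31    : [-31]
-5     : [-31, -5]
over   : [-31, -5, -31]
dup    : [-31, -5, -31, -31]
/      : [-31, -5, 1]
26     : [-31, -5, 1, 26]
rot    : [-31, 1, 26, -5]
*      : [-31, 1, -130]
-      : [-31, 131]
*      : [-4061]
5      : [-4061, 5]
over   : [-4061, 5, -4061]
swap   : [-4061, -4061, 5]
51     : [-4061, -4061, 5, 51]
drop   : [-4061, -4061, 5]
negate : [-4061, -4061, -5]
over   : [-4061, -4061, -5, -4061]
+      : [-4061, -4061, -4066]
over   : [-4061, -4061, -4066, -4061]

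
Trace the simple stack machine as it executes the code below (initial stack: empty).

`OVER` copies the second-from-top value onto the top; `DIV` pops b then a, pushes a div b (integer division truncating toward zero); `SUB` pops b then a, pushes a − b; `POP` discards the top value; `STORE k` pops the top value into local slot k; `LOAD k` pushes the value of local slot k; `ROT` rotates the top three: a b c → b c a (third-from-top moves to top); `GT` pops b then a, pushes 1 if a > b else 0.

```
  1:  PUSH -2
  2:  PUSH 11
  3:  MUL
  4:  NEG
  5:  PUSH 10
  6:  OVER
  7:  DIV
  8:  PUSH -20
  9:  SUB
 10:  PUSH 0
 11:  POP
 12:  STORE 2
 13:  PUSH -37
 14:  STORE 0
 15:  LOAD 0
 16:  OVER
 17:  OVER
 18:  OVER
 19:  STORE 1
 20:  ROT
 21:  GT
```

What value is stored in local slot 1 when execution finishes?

22

PUSH -2   [-2]
PUSH 11   [-2, 11]
MUL       [-22]
NEG       [22]
PUSH 10   [22, 10]
OVER      [22, 10, 22]
DIV       [22, 0]
PUSH -20  [22, 0, -20]
SUB       [22, 20]
PUSH 0    [22, 20, 0]
POP       [22, 20]
STORE 2   [22]
PUSH -37  [22, -37]
STORE 0   [22]
LOAD 0    [22, -37]
OVER      [22, -37, 22]
OVER      [22, -37, 22, -37]
OVER      [22, -37, 22, -37, 22]
STORE 1   [22, -37, 22, -37]
ROT       [22, 22, -37, -37]
GT        [22, 22, 0]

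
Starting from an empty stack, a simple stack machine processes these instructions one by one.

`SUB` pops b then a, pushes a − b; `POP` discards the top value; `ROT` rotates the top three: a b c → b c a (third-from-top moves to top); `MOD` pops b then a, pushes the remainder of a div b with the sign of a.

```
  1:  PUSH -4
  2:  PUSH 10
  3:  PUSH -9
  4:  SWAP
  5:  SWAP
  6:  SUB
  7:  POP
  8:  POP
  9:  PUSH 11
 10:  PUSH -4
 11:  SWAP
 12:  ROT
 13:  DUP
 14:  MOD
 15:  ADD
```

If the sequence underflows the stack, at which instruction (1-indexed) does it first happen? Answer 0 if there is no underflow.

PUSH -4  -4
PUSH 10  -4 10
PUSH -9  -4 10 -9
SWAP     -4 -9 10
SWAP     -4 10 -9
SUB      -4 19
POP      -4
POP      (empty)
PUSH 11  11
PUSH -4  11 -4
SWAP     -4 11
ROT  — needs 3 operands, stack has 2 → underflow

12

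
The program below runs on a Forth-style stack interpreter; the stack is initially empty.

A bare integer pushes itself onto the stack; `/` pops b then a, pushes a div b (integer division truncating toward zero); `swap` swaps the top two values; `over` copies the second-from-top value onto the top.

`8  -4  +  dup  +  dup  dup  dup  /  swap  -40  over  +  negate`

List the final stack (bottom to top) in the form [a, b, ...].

[8, 1, 8, 32]

8      → [8]
-4     → [8, -4]
+      → [4]
dup    → [4, 4]
+      → [8]
dup    → [8, 8]
dup    → [8, 8, 8]
dup    → [8, 8, 8, 8]
/      → [8, 8, 1]
swap   → [8, 1, 8]
-40    → [8, 1, 8, -40]
over   → [8, 1, 8, -40, 8]
+      → [8, 1, 8, -32]
negate → [8, 1, 8, 32]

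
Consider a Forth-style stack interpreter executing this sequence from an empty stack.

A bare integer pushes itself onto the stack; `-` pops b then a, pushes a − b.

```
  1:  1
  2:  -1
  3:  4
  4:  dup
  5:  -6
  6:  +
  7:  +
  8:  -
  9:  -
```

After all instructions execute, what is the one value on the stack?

1    [1]
-1   [1, -1]
4    [1, -1, 4]
dup  [1, -1, 4, 4]
-6   [1, -1, 4, 4, -6]
+    [1, -1, 4, -2]
+    [1, -1, 2]
-    [1, -3]
-    [4]

4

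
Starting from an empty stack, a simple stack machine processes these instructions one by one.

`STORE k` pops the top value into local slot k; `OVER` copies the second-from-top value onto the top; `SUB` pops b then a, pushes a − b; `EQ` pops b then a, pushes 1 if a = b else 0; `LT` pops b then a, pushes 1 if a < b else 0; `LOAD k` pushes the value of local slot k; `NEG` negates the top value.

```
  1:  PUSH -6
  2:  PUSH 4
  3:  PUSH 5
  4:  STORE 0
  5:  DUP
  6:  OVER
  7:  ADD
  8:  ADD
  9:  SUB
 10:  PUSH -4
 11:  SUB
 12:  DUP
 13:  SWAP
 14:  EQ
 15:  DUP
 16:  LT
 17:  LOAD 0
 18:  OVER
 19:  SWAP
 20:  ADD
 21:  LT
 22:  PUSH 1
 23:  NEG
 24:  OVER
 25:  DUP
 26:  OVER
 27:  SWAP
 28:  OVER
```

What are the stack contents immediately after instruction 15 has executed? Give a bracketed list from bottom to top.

[1, 1]

PUSH -6 → -6
PUSH 4  → -6 4
PUSH 5  → -6 4 5
STORE 0 → -6 4
DUP     → -6 4 4
OVER    → -6 4 4 4
ADD     → -6 4 8
ADD     → -6 12
SUB     → -18
PUSH -4 → -18 -4
SUB     → -14
DUP     → -14 -14
SWAP    → -14 -14
EQ      → 1
DUP     → 1 1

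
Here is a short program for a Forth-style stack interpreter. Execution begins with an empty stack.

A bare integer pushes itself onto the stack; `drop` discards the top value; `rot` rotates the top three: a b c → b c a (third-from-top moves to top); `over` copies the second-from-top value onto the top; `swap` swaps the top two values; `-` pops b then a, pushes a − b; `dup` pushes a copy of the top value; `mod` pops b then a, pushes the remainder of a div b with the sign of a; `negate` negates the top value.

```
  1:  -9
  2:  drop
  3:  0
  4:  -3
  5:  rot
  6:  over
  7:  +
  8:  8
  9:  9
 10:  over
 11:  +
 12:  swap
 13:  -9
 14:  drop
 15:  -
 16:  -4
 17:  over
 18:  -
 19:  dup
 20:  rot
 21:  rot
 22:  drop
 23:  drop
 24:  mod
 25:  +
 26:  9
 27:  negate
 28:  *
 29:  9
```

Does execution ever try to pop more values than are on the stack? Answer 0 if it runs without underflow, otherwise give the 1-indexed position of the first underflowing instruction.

-9   : -9
drop : (empty)
0    : 0
-3   : 0 -3
rot  — needs 3 operands, stack has 2 → underflow

5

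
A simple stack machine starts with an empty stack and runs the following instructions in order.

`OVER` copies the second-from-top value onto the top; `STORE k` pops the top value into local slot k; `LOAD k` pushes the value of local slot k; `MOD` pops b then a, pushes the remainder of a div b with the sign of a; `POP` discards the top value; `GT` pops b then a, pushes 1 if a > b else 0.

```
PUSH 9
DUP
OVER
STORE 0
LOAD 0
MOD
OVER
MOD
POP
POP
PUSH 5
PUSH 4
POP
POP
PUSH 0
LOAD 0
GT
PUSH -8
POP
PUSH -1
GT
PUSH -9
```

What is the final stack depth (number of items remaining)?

2

PUSH 9   [9]
DUP      [9, 9]
OVER     [9, 9, 9]
STORE 0  [9, 9]
LOAD 0   [9, 9, 9]
MOD      [9, 0]
OVER     [9, 0, 9]
MOD      [9, 0]
POP      [9]
POP      []
PUSH 5   [5]
PUSH 4   [5, 4]
POP      [5]
POP      []
PUSH 0   [0]
LOAD 0   [0, 9]
GT       [0]
PUSH -8  [0, -8]
POP      [0]
PUSH -1  [0, -1]
GT       [1]
PUSH -9  [1, -9]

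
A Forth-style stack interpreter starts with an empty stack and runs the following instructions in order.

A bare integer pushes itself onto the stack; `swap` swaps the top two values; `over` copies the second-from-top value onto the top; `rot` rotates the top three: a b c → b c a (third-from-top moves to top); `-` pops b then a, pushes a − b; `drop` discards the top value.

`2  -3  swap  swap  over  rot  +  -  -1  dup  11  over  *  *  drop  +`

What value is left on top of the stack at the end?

-8

2     [2]
-3    [2, -3]
swap  [-3, 2]
swap  [2, -3]
over  [2, -3, 2]
rot   [-3, 2, 2]
+     [-3, 4]
-     [-7]
-1    [-7, -1]
dup   [-7, -1, -1]
11    [-7, -1, -1, 11]
over  [-7, -1, -1, 11, -1]
*     [-7, -1, -1, -11]
*     [-7, -1, 11]
drop  [-7, -1]
+     [-8]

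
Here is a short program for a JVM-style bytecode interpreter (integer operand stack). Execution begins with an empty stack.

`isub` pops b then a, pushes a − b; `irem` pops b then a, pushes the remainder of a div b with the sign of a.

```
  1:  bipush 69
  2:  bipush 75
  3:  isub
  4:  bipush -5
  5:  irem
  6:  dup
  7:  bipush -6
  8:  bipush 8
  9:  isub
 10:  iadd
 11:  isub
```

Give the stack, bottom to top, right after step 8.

bipush 69 : 69
bipush 75 : 69 75
isub      : -6
bipush -5 : -6 -5
irem      : -1
dup       : -1 -1
bipush -6 : -1 -1 -6
bipush 8  : -1 -1 -6 8

[-1, -1, -6, 8]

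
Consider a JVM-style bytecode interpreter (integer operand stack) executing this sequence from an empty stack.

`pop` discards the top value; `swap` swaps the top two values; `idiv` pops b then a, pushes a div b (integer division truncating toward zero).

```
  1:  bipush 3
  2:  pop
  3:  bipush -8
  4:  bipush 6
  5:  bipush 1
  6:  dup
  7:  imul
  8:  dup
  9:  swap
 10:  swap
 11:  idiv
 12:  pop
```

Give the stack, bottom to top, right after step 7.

bipush 3  → 3
pop       → (empty)
bipush -8 → -8
bipush 6  → -8 6
bipush 1  → -8 6 1
dup       → -8 6 1 1
imul      → -8 6 1

[-8, 6, 1]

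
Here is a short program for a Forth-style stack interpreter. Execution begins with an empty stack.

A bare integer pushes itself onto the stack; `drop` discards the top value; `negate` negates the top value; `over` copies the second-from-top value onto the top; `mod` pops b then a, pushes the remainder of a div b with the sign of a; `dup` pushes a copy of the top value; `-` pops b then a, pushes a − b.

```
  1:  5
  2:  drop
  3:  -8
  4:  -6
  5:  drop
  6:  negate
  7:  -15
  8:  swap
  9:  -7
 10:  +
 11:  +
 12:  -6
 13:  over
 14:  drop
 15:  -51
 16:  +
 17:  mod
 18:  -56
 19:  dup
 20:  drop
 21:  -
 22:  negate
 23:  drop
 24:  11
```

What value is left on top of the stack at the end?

11

5      -> [5]
drop   -> []
-8     -> [-8]
-6     -> [-8, -6]
drop   -> [-8]
negate -> [8]
-15    -> [8, -15]
swap   -> [-15, 8]
-7     -> [-15, 8, -7]
+      -> [-15, 1]
+      -> [-14]
-6     -> [-14, -6]
over   -> [-14, -6, -14]
drop   -> [-14, -6]
-51    -> [-14, -6, -51]
+      -> [-14, -57]
mod    -> [-14]
-56    -> [-14, -56]
dup    -> [-14, -56, -56]
drop   -> [-14, -56]
-      -> [42]
negate -> [-42]
drop   -> []
11     -> [11]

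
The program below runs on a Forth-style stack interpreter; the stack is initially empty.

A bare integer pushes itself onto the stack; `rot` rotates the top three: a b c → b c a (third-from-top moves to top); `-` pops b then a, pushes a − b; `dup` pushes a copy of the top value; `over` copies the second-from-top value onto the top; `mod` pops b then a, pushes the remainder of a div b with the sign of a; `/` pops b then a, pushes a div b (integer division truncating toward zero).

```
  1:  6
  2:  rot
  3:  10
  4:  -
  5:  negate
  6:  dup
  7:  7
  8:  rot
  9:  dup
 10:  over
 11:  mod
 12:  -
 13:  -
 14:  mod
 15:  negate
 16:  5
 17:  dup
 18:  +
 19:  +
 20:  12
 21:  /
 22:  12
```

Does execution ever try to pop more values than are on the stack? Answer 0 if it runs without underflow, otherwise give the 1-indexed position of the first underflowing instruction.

6 : [6]
rot  — needs 3 operands, stack has 1 → underflow

2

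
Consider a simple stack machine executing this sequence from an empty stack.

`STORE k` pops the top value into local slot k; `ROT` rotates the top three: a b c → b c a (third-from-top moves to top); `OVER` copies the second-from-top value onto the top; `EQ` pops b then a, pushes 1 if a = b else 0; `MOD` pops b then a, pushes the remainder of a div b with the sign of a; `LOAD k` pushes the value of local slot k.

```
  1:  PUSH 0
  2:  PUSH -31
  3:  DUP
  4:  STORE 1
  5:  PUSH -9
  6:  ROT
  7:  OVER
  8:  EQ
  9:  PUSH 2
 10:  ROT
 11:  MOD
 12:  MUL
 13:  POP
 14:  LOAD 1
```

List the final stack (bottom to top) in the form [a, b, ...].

[-31, -31]

PUSH 0   -> [0]
PUSH -31 -> [0, -31]
DUP      -> [0, -31, -31]
STORE 1  -> [0, -31]
PUSH -9  -> [0, -31, -9]
ROT      -> [-31, -9, 0]
OVER     -> [-31, -9, 0, -9]
EQ       -> [-31, -9, 0]
PUSH 2   -> [-31, -9, 0, 2]
ROT      -> [-31, 0, 2, -9]
MOD      -> [-31, 0, 2]
MUL      -> [-31, 0]
POP      -> [-31]
LOAD 1   -> [-31, -31]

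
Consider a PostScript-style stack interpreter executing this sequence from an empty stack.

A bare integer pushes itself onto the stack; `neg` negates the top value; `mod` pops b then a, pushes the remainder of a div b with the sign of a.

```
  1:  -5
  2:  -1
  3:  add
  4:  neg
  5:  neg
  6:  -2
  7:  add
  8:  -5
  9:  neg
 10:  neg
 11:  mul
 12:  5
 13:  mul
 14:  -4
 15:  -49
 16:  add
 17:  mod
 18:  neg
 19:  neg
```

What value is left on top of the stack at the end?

-5  : -5
-1  : -5 -1
add : -6
neg : 6
neg : -6
-2  : -6 -2
add : -8
-5  : -8 -5
neg : -8 5
neg : -8 -5
mul : 40
5   : 40 5
mul : 200
-4  : 200 -4
-49 : 200 -4 -49
add : 200 -53
mod : 41
neg : -41
neg : 41

41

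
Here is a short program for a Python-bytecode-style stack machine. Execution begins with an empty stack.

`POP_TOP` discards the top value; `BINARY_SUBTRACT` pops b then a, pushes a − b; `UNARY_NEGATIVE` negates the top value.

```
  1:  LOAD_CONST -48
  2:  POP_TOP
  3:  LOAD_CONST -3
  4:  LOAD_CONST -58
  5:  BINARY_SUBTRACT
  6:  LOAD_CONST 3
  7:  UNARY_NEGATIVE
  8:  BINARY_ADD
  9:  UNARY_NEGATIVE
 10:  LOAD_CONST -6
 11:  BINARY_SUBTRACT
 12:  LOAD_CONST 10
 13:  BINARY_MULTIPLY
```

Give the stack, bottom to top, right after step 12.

[-46, 10]

LOAD_CONST -48  : [-48]
POP_TOP         : []
LOAD_CONST -3   : [-3]
LOAD_CONST -58  : [-3, -58]
BINARY_SUBTRACT : [55]
LOAD_CONST 3    : [55, 3]
UNARY_NEGATIVE  : [55, -3]
BINARY_ADD      : [52]
UNARY_NEGATIVE  : [-52]
LOAD_CONST -6   : [-52, -6]
BINARY_SUBTRACT : [-46]
LOAD_CONST 10   : [-46, 10]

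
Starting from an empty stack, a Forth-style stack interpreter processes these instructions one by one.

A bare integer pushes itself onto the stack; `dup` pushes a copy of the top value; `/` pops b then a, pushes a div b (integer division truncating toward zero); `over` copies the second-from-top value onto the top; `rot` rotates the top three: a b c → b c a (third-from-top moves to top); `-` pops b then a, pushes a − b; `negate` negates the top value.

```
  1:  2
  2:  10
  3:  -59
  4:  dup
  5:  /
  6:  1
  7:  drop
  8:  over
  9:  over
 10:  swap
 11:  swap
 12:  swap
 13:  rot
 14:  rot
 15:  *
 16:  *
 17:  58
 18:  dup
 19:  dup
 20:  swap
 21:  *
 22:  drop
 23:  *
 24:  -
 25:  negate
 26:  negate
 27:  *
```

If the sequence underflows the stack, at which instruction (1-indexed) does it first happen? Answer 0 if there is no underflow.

0

2      : 2
10     : 2 10
-59    : 2 10 -59
dup    : 2 10 -59 -59
/      : 2 10 1
1      : 2 10 1 1
drop   : 2 10 1
over   : 2 10 1 10
over   : 2 10 1 10 1
swap   : 2 10 1 1 10
swap   : 2 10 1 10 1
swap   : 2 10 1 1 10
rot    : 2 10 1 10 1
rot    : 2 10 10 1 1
*      : 2 10 10 1
*      : 2 10 10
58     : 2 10 10 58
dup    : 2 10 10 58 58
dup    : 2 10 10 58 58 58
swap   : 2 10 10 58 58 58
*      : 2 10 10 58 3364
drop   : 2 10 10 58
*      : 2 10 580
-      : 2 -570
negate : 2 570
negate : 2 -570
*      : -1140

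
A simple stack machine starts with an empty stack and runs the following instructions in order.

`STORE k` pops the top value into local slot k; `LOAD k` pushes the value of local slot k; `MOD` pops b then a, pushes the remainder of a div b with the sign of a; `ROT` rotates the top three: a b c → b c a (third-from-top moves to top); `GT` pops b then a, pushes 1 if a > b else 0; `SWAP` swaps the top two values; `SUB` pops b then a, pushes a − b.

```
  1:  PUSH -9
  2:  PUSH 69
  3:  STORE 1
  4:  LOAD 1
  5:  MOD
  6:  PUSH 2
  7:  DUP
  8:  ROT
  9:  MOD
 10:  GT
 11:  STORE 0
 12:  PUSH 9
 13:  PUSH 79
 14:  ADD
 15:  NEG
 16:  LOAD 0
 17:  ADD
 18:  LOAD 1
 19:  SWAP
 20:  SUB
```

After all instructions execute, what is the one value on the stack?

PUSH -9  -9
PUSH 69  -9 69
STORE 1  -9
LOAD 1   -9 69
MOD      -9
PUSH 2   -9 2
DUP      -9 2 2
ROT      2 2 -9
MOD      2 2
GT       0
STORE 0  (empty)
PUSH 9   9
PUSH 79  9 79
ADD      88
NEG      -88
LOAD 0   -88 0
ADD      -88
LOAD 1   -88 69
SWAP     69 -88
SUB      157

157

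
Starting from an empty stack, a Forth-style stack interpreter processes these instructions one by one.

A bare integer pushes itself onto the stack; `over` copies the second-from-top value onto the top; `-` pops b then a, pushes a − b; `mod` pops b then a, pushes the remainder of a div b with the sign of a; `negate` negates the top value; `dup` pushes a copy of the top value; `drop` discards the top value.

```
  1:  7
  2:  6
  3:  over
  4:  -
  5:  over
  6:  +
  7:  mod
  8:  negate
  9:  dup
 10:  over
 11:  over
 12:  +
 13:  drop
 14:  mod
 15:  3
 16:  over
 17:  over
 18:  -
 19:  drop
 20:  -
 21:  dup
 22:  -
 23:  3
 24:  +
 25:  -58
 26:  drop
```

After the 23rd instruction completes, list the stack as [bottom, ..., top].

[0, 3]

7      : [7]
6      : [7, 6]
over   : [7, 6, 7]
-      : [7, -1]
over   : [7, -1, 7]
+      : [7, 6]
mod    : [1]
negate : [-1]
dup    : [-1, -1]
over   : [-1, -1, -1]
over   : [-1, -1, -1, -1]
+      : [-1, -1, -2]
drop   : [-1, -1]
mod    : [0]
3      : [0, 3]
over   : [0, 3, 0]
over   : [0, 3, 0, 3]
-      : [0, 3, -3]
drop   : [0, 3]
-      : [-3]
dup    : [-3, -3]
-      : [0]
3      : [0, 3]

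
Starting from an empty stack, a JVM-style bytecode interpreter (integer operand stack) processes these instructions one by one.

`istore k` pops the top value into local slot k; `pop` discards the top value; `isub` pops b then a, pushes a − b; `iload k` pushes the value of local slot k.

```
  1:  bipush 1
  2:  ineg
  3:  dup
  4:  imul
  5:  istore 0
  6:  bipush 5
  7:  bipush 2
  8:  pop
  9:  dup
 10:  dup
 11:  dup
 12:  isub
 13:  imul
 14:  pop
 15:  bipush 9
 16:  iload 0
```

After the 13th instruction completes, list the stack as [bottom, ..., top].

bipush 1 -> 1
ineg     -> -1
dup      -> -1 -1
imul     -> 1
istore 0 -> (empty)
bipush 5 -> 5
bipush 2 -> 5 2
pop      -> 5
dup      -> 5 5
dup      -> 5 5 5
dup      -> 5 5 5 5
isub     -> 5 5 0
imul     -> 5 0

[5, 0]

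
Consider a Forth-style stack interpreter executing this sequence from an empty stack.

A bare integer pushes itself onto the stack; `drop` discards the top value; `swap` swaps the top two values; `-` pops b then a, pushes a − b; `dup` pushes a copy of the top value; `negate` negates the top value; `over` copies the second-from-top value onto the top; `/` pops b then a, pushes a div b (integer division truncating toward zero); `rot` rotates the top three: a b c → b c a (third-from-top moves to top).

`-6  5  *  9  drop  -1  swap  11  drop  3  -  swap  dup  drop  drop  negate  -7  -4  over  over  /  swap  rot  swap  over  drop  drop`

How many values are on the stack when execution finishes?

3

-6     -> -6
5      -> -6 5
*      -> -30
9      -> -30 9
drop   -> -30
-1     -> -30 -1
swap   -> -1 -30
11     -> -1 -30 11
drop   -> -1 -30
3      -> -1 -30 3
-      -> -1 -33
swap   -> -33 -1
dup    -> -33 -1 -1
drop   -> -33 -1
drop   -> -33
negate -> 33
-7     -> 33 -7
-4     -> 33 -7 -4
over   -> 33 -7 -4 -7
over   -> 33 -7 -4 -7 -4
/      -> 33 -7 -4 1
swap   -> 33 -7 1 -4
rot    -> 33 1 -4 -7
swap   -> 33 1 -7 -4
over   -> 33 1 -7 -4 -7
drop   -> 33 1 -7 -4
drop   -> 33 1 -7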